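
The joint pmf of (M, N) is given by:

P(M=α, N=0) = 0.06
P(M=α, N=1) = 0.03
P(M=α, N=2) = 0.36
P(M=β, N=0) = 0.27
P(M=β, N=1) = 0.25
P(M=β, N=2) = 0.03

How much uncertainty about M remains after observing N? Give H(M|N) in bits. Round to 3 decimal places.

0.516 bits

Chain rule: H(M|N) = H(M,N) − H(N).
Marginals: p(M) = (0.4500, 0.5500), p(N) = (0.3300, 0.2800, 0.3900).
H(M,N) = 2.0877 bits; H(N) = 1.5718 bits.
H(M|N) = 2.0877 − 1.5718 = 0.516 bits.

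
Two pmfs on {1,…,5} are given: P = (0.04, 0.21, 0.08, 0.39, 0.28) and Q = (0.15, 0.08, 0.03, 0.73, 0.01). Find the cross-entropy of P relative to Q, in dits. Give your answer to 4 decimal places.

0.9984 dits

H(P,Q) = −Σ p·log₁₀ q.
  −0.04·log₁₀(0.15) = 0.03296
  −0.21·log₁₀(0.08) = 0.23035
  −0.08·log₁₀(0.03) = 0.12183
  −0.39·log₁₀(0.73) = 0.05330
  −0.28·log₁₀(0.01) = 0.56000
H(P,Q) = 0.9984 dits.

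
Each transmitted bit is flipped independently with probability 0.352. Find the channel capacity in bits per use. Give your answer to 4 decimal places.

Binary symmetric channel: C = 1 − h₂(ε) where h₂ is the binary entropy function.
h₂(0.352) = −0.352·log₂0.352 − 0.648·log₂0.648 = 0.9358.
C = 1 − 0.9358 = 0.0642 bits per channel use.

0.0642 bits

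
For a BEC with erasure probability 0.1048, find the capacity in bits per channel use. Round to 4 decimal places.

0.8952 bits

Binary erasure channel: capacity C = 1 − ε.
C = 1 − 0.1048 = 0.8952 bits per channel use.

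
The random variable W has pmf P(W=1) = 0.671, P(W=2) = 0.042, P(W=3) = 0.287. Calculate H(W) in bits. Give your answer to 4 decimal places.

H(W) = −Σ p·log₂ p.
  −(0.671)·log₂(0.671) = 0.38624
  −(0.042)·log₂(0.042) = 0.19209
  −(0.287)·log₂(0.287) = 0.51685
Sum: 0.38624 + 0.19209 + 0.51685 = 1.0952 bits.

1.0952 bits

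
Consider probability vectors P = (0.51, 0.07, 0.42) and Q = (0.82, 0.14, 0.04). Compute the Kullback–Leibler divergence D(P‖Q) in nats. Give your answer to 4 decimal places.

D(P‖Q) = Σ p·ln(p/q).
  0.51·ln(0.51/0.82) = -0.24220
  0.07·ln(0.07/0.14) = -0.04852
  0.42·ln(0.42/0.04) = 0.98758
D(P‖Q) = 0.6969 nats.

0.6969 nats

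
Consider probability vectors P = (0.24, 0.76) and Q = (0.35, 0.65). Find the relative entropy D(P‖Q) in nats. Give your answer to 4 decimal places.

D(P‖Q) = Σ p·ln(p/q).
  0.24·ln(0.24/0.35) = -0.09055
  0.76·ln(0.76/0.65) = 0.11882
D(P‖Q) = 0.0283 nats.

0.0283 nats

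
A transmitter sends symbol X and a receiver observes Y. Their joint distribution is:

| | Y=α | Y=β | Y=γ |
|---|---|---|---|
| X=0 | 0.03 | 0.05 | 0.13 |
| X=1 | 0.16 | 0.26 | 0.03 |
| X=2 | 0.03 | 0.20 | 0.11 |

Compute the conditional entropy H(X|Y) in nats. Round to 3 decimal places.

0.909 nats

Marginals: p(X) = (0.2100, 0.4500, 0.3400), p(Y) = (0.2200, 0.5100, 0.2700).
H(X|Y) = Σ p(Y) · H(X|Y=·).
  Y=α: p=0.2200, H(X|Y=α) = 0.7750
  Y=β: p=0.5100, H(X|Y=β) = 0.9383
  Y=γ: p=0.2700, H(X|Y=γ) = 0.9619
Weighted sum = 0.909 nats.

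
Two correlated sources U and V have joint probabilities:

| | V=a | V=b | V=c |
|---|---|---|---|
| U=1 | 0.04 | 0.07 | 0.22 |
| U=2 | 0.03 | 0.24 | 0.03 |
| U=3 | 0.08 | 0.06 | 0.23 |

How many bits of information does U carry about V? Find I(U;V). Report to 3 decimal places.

0.274 bits

Marginals: p(U) = (0.3300, 0.3000, 0.3700), p(V) = (0.1500, 0.3700, 0.4800).
I(U;V) = Σ p(x,y)·log₂[p(x,y)/(p(x)p(y))].
  (1,a): 0.04·log₂(0.8081) = -0.0123
  (1,b): 0.07·log₂(0.5733) = -0.0562
  (1,c): 0.22·log₂(1.3889) = 0.1043
  (2,a): 0.03·log₂(0.6667) = -0.0175
  (2,b): 0.24·log₂(2.1622) = 0.2670
  (2,c): 0.03·log₂(0.2083) = -0.0679
  (3,a): 0.08·log₂(1.4414) = 0.0422
  (3,b): 0.06·log₂(0.4383) = -0.0714
  (3,c): 0.23·log₂(1.2950) = 0.0858
Sum = 0.274 bits.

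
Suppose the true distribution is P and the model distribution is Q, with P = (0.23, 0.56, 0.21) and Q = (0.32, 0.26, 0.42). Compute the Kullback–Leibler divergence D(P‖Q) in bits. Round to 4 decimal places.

D(P‖Q) = Σ p·log₂(p/q).
  0.23·log₂(0.23/0.32) = -0.10958
  0.56·log₂(0.56/0.26) = 0.61987
  0.21·log₂(0.21/0.42) = -0.21000
D(P‖Q) = 0.3003 bits.

0.3003 bits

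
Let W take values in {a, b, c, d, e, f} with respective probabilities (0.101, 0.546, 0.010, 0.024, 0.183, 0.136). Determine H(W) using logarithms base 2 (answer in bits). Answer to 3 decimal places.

1.846 bits

H(W) = −Σ p·log₂ p.
  −(0.101)·log₂(0.101) = 0.3341
  −(0.546)·log₂(0.546) = 0.4767
  −(0.010)·log₂(0.010) = 0.0664
  −(0.024)·log₂(0.024) = 0.1291
  −(0.183)·log₂(0.183) = 0.4484
  −(0.136)·log₂(0.136) = 0.3915
Sum: 0.3341 + 0.4767 + 0.0664 + 0.1291 + 0.4484 + 0.3915 = 1.846 bits.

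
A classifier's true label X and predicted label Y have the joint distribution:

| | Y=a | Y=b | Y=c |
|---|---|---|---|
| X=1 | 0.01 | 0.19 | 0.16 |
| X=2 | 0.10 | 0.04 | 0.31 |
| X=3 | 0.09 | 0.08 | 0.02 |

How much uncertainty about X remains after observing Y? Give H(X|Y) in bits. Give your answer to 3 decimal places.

1.211 bits

Marginals: p(X) = (0.3600, 0.4500, 0.1900), p(Y) = (0.2000, 0.3100, 0.4900).
H(X|Y) = Σ p(Y) · H(X|Y=·).
  Y=a: p=0.2000, H(X|Y=a) = 1.2345
  Y=b: p=0.3100, H(X|Y=b) = 1.3184
  Y=c: p=0.4900, H(X|Y=c) = 1.1335
Weighted sum = 1.211 bits.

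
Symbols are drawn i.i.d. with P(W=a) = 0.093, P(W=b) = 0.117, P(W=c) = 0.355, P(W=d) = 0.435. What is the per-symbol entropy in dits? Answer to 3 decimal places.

H(W) = −Σ p·log₁₀ p.
  −(0.093)·log₁₀(0.093) = 0.0959
  −(0.117)·log₁₀(0.117) = 0.1090
  −(0.355)·log₁₀(0.355) = 0.1597
  −(0.435)·log₁₀(0.435) = 0.1573
Sum: 0.0959 + 0.1090 + 0.1597 + 0.1573 = 0.522 dits.

0.522 dits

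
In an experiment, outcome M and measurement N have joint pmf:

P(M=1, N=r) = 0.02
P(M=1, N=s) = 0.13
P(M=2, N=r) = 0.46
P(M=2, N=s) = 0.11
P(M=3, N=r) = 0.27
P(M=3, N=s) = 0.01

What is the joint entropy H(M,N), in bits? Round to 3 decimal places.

H(M,N) = −Σ p(x,y)·log₂ p(x,y) over all 6 cells.
  cell (1,r): −0.02·log₂0.02 = 0.1129
  cell (1,s): −0.13·log₂0.13 = 0.3826
  cell (2,r): −0.46·log₂0.46 = 0.5153
  cell (2,s): −0.11·log₂0.11 = 0.3503
  cell (3,r): −0.27·log₂0.27 = 0.5100
  cell (3,s): −0.01·log₂0.01 = 0.0664
Sum = 1.938 bits.

1.938 bits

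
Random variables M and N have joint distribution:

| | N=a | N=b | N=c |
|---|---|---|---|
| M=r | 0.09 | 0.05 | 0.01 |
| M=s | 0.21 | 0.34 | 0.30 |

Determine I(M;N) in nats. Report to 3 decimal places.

0.046 nats

Marginals: p(M) = (0.1500, 0.8500), p(N) = (0.3000, 0.3900, 0.3100).
I(M;N) = H(M) + H(N) − H(M,N).
H(M) = 0.4227, H(N) = 1.0915, H(M,N) = 1.4683.
I(M;N) = 0.4227 + 1.0915 − 1.4683 = 0.046 nats.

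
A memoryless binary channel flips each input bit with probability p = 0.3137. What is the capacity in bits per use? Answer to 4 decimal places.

Binary symmetric channel: C = 1 − h₂(ε) where h₂ is the binary entropy function.
h₂(0.3137) = −0.3137·log₂0.3137 − 0.6863·log₂0.6863 = 0.8974.
C = 1 − 0.8974 = 0.1026 bits per channel use.

0.1026 bits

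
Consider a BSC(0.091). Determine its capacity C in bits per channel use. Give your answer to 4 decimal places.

0.5602 bits

Binary symmetric channel: C = 1 − h₂(ε) where h₂ is the binary entropy function.
h₂(0.091) = −0.091·log₂0.091 − 0.909·log₂0.909 = 0.4398.
C = 1 − 0.4398 = 0.5602 bits per channel use.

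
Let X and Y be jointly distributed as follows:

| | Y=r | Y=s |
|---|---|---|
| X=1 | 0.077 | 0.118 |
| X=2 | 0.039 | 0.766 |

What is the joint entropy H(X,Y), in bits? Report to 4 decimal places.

H(X,Y) = −Σ p(x,y)·log₂ p(x,y) over all 4 cells.
  cell (1,r): −0.077·log₂0.077 = 0.28482
  cell (1,s): −0.118·log₂0.118 = 0.36381
  cell (2,r): −0.039·log₂0.039 = 0.18253
  cell (2,s): −0.766·log₂0.766 = 0.29459
Sum = 1.1258 bits.

1.1258 bits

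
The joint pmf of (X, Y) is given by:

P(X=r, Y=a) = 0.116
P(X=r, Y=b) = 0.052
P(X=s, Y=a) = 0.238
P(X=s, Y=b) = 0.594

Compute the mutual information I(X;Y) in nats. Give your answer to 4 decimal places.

0.0479 nats

Marginals: p(X) = (0.1680, 0.8320), p(Y) = (0.3540, 0.6460).
I(X;Y) = Σ p(x,y)·ln[p(x,y)/(p(x)p(y))].
  (r,a): 0.116·ln(1.9505) = 0.07750
  (r,b): 0.052·ln(0.4791) = -0.03826
  (s,a): 0.238·ln(0.8081) = -0.05072
  (s,b): 0.594·ln(1.1052) = 0.05940
Sum = 0.0479 nats.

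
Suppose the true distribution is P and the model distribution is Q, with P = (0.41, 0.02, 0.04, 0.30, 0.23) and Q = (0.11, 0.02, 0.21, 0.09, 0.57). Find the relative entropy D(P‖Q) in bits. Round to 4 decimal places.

0.9025 bits

D(P‖Q) = Σ p·log₂(p/q).
  0.41·log₂(0.41/0.11) = 0.77823
  0.02·log₂(0.02/0.02) = 0.00000
  0.04·log₂(0.04/0.21) = -0.09569
  0.30·log₂(0.30/0.09) = 0.52109
  0.23·log₂(0.23/0.57) = -0.30115
D(P‖Q) = 0.9025 bits.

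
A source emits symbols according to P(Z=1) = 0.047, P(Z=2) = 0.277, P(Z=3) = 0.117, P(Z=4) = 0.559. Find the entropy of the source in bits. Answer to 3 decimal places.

H(Z) = −Σ p·log₂ p.
  −(0.047)·log₂(0.047) = 0.2073
  −(0.277)·log₂(0.277) = 0.5130
  −(0.117)·log₂(0.117) = 0.3622
  −(0.559)·log₂(0.559) = 0.4690
Sum: 0.2073 + 0.5130 + 0.3622 + 0.4690 = 1.552 bits.

1.552 bits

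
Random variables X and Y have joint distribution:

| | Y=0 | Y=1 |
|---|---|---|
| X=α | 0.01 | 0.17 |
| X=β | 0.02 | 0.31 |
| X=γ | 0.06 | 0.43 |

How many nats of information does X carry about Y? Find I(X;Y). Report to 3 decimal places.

0.006 nats

Marginals: p(X) = (0.1800, 0.3300, 0.4900), p(Y) = (0.0900, 0.9100).
I(X;Y) = H(X) + H(Y) − H(X,Y).
H(X) = 1.0241, H(Y) = 0.3025, H(X,Y) = 1.3203.
I(X;Y) = 1.0241 + 0.3025 − 1.3203 = 0.006 nats.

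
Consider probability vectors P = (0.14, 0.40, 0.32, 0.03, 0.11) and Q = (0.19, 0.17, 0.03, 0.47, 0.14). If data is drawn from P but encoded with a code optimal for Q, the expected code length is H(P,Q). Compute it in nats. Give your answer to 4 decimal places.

H(P,Q) = −Σ p·ln q.
  −0.14·ln(0.19) = 0.23250
  −0.40·ln(0.17) = 0.70878
  −0.32·ln(0.03) = 1.12210
  −0.03·ln(0.47) = 0.02265
  −0.11·ln(0.14) = 0.21627
H(P,Q) = 2.3023 nats.

2.3023 nats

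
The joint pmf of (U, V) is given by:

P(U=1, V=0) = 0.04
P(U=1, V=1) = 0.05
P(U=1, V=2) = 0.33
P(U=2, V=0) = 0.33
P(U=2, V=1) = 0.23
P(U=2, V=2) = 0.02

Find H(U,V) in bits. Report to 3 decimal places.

H(U,V) = −Σ p(x,y)·log₂ p(x,y) over all 6 cells.
  cell (1,0): −0.04·log₂0.04 = 0.1858
  cell (1,1): −0.05·log₂0.05 = 0.2161
  cell (1,2): −0.33·log₂0.33 = 0.5278
  cell (2,0): −0.33·log₂0.33 = 0.5278
  cell (2,1): −0.23·log₂0.23 = 0.4877
  cell (2,2): −0.02·log₂0.02 = 0.1129
Sum = 2.058 bits.

2.058 bits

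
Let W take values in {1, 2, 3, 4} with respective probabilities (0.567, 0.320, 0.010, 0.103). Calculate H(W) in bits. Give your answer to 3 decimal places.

1.394 bits

H(W) = −Σ p·log₂ p.
  −(0.567)·log₂(0.567) = 0.4641
  −(0.320)·log₂(0.320) = 0.5260
  −(0.010)·log₂(0.010) = 0.0664
  −(0.103)·log₂(0.103) = 0.3378
Sum: 0.4641 + 0.5260 + 0.0664 + 0.3378 = 1.394 bits.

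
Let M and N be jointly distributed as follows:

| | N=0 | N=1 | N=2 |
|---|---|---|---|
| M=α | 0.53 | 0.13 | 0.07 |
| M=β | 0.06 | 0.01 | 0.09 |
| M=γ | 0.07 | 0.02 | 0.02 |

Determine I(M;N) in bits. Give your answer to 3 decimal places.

Marginals: p(M) = (0.7300, 0.1600, 0.1100), p(N) = (0.6600, 0.1600, 0.1800).
I(M;N) = Σ p(x,y)·log₂[p(x,y)/(p(x)p(y))].
  (α,0): 0.53·log₂(1.1000) = 0.0729
  (α,1): 0.13·log₂(1.1130) = 0.0201
  (α,2): 0.07·log₂(0.5327) = -0.0636
  (β,0): 0.06·log₂(0.5682) = -0.0489
  (β,1): 0.01·log₂(0.3906) = -0.0136
  (β,2): 0.09·log₂(3.1250) = 0.1479
  (γ,0): 0.07·log₂(0.9642) = -0.0037
  (γ,1): 0.02·log₂(1.1364) = 0.0037
  (γ,2): 0.02·log₂(1.0101) = 0.0003
Sum = 0.115 bits.

0.115 bits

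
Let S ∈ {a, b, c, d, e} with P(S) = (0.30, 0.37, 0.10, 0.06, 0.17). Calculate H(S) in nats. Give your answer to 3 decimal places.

H(S) = −Σ p·ln p.
  −(0.30)·ln(0.30) = 0.3612
  −(0.37)·ln(0.37) = 0.3679
  −(0.10)·ln(0.10) = 0.2303
  −(0.06)·ln(0.06) = 0.1688
  −(0.17)·ln(0.17) = 0.3012
Sum: 0.3612 + 0.3679 + 0.2303 + 0.1688 + 0.3012 = 1.429 nats.

1.429 nats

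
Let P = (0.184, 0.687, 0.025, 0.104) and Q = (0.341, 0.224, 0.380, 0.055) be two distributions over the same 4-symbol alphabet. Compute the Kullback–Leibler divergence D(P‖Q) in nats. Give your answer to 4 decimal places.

D(P‖Q) = Σ p·ln(p/q).
  0.184·ln(0.184/0.341) = -0.11352
  0.687·ln(0.687/0.224) = 0.76991
  0.025·ln(0.025/0.380) = -0.06803
  0.104·ln(0.104/0.055) = 0.06625
D(P‖Q) = 0.6546 nats.

0.6546 nats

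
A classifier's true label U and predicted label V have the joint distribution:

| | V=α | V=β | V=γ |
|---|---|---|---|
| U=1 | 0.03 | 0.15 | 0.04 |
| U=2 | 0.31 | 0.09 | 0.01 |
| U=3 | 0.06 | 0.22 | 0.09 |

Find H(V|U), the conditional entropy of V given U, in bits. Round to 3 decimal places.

Marginals: p(U) = (0.2200, 0.4100, 0.3700), p(V) = (0.4000, 0.4600, 0.1400).
H(V|U) = Σ p(U) · H(V|U=·).
  U=1: p=0.2200, H(V|U=1) = 1.2159
  U=2: p=0.4100, H(V|U=2) = 0.9159
  U=3: p=0.3700, H(V|U=3) = 1.3677
Weighted sum = 1.149 bits.

1.149 bits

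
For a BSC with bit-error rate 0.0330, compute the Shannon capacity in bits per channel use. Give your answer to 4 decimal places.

0.7908 bits

Binary symmetric channel: C = 1 − h₂(ε) where h₂ is the binary entropy function.
h₂(0.0330) = −0.0330·log₂0.0330 − 0.9670·log₂0.9670 = 0.2092.
C = 1 − 0.2092 = 0.7908 bits per channel use.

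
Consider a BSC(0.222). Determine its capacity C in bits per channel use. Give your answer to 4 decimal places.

0.2362 bits

Binary symmetric channel: C = 1 − h₂(ε) where h₂ is the binary entropy function.
h₂(0.222) = −0.222·log₂0.222 − 0.778·log₂0.778 = 0.7638.
C = 1 − 0.7638 = 0.2362 bits per channel use.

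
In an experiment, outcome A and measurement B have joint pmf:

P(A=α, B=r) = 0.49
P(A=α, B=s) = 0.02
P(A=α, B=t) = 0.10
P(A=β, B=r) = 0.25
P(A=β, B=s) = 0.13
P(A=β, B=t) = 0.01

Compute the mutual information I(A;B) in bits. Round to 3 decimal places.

Marginals: p(A) = (0.6100, 0.3900), p(B) = (0.7400, 0.1500, 0.1100).
I(A;B) = Σ p(x,y)·log₂[p(x,y)/(p(x)p(y))].
  (α,r): 0.49·log₂(1.0855) = 0.0580
  (α,s): 0.02·log₂(0.2186) = -0.0439
  (α,t): 0.10·log₂(1.4903) = 0.0576
  (β,r): 0.25·log₂(0.8663) = -0.0518
  (β,s): 0.13·log₂(2.2222) = 0.1498
  (β,t): 0.01·log₂(0.2331) = -0.0210
Sum = 0.149 bits.

0.149 bits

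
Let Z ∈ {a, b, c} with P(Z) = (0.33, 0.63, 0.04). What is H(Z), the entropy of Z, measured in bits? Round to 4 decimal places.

1.1335 bits

H(Z) = −Σ p·log₂ p.
  −(0.33)·log₂(0.33) = 0.52782
  −(0.63)·log₂(0.63) = 0.41994
  −(0.04)·log₂(0.04) = 0.18575
Sum: 0.52782 + 0.41994 + 0.18575 = 1.1335 bits.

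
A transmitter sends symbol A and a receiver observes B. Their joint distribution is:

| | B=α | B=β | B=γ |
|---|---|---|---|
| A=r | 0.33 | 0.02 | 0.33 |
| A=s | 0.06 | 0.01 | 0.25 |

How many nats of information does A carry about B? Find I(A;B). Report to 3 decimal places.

Marginals: p(A) = (0.6800, 0.3200), p(B) = (0.3900, 0.0300, 0.5800).
I(A;B) = Σ p(x,y)·ln[p(x,y)/(p(x)p(y))].
  (r,α): 0.33·ln(1.2443) = 0.0721
  (r,β): 0.02·ln(0.9804) = -0.0004
  (r,γ): 0.33·ln(0.8367) = -0.0588
  (s,α): 0.06·ln(0.4808) = -0.0439
  (s,β): 0.01·ln(1.0417) = 0.0004
  (s,γ): 0.25·ln(1.3470) = 0.0745
Sum = 0.044 nats.

0.044 nats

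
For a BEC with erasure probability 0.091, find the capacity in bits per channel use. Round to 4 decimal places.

0.9090 bits

Binary erasure channel: capacity C = 1 − ε.
C = 1 − 0.091 = 0.9090 bits per channel use.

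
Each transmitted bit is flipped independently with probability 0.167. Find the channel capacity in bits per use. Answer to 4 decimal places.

0.3492 bits

Binary symmetric channel: C = 1 − h₂(ε) where h₂ is the binary entropy function.
h₂(0.167) = −0.167·log₂0.167 − 0.833·log₂0.833 = 0.6508.
C = 1 − 0.6508 = 0.3492 bits per channel use.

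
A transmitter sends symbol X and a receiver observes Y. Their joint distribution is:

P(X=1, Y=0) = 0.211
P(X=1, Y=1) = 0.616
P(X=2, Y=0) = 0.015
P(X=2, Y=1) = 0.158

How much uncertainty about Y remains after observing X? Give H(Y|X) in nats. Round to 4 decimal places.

0.5207 nats

Marginals: p(X) = (0.8270, 0.1730), p(Y) = (0.2260, 0.7740).
H(Y|X) = Σ p(X) · H(Y|X=·).
  X=1: p=0.8270, H(Y|X=1) = 0.5679
  X=2: p=0.1730, H(Y|X=2) = 0.2948
Weighted sum = 0.5207 nats.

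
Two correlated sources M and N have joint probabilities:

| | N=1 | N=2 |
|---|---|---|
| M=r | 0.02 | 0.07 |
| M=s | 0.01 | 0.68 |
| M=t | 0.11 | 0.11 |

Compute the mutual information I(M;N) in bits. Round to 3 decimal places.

0.220 bits

Marginals: p(M) = (0.0900, 0.6900, 0.2200), p(N) = (0.1400, 0.8600).
I(M;N) = Σ p(x,y)·log₂[p(x,y)/(p(x)p(y))].
  (r,1): 0.02·log₂(1.5873) = 0.0133
  (r,2): 0.07·log₂(0.9044) = -0.0101
  (s,1): 0.01·log₂(0.1035) = -0.0327
  (s,2): 0.68·log₂(1.1459) = 0.1336
  (t,1): 0.11·log₂(3.5714) = 0.2020
  (t,2): 0.11·log₂(0.5814) = -0.0861
Sum = 0.220 bits.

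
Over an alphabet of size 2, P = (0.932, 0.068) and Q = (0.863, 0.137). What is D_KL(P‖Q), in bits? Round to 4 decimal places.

0.0347 bits

D(P‖Q) = Σ p·log₂(p/q).
  0.932·log₂(0.932/0.863) = 0.10342
  0.068·log₂(0.068/0.137) = -0.06872
D(P‖Q) = 0.0347 bits.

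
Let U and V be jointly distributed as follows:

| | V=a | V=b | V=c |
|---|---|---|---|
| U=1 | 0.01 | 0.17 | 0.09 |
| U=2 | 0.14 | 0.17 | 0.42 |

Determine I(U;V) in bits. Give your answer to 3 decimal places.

0.106 bits

Marginals: p(U) = (0.2700, 0.7300), p(V) = (0.1500, 0.3400, 0.5100).
I(U;V) = H(U) + H(V) − H(U,V).
H(U) = 0.8415, H(V) = 1.4351, H(U,V) = 2.1710.
I(U;V) = 0.8415 + 1.4351 − 2.1710 = 0.106 bits.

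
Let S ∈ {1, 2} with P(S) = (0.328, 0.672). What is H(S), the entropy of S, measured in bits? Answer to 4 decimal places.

0.9129 bits

H(S) = −Σ p·log₂ p.
  −(0.328)·log₂(0.328) = 0.52750
  −(0.672)·log₂(0.672) = 0.38537
Sum: 0.52750 + 0.38537 = 0.9129 bits.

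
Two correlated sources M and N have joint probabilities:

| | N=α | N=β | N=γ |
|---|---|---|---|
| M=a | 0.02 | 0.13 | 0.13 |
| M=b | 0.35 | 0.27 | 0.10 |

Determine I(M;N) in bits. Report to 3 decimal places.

Marginals: p(M) = (0.2800, 0.7200), p(N) = (0.3700, 0.4000, 0.2300).
I(M;N) = H(M) + H(N) − H(M,N).
H(M) = 0.8555, H(N) = 1.5472, H(M,N) = 2.2505.
I(M;N) = 0.8555 + 1.5472 − 2.2505 = 0.152 bits.

0.152 bits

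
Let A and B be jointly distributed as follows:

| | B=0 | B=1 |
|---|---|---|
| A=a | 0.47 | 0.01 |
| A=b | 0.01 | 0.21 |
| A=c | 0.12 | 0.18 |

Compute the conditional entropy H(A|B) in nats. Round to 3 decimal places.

Marginals: p(A) = (0.4800, 0.2200, 0.3000), p(B) = (0.6000, 0.4000).
H(A|B) = Σ p(B) · H(A|B=·).
  B=0: p=0.6000, H(A|B=0) = 0.5814
  B=1: p=0.4000, H(A|B=1) = 0.7898
Weighted sum = 0.665 nats.

0.665 nats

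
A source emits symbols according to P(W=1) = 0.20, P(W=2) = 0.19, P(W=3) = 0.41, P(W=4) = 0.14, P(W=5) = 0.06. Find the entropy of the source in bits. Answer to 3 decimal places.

2.088 bits

H(W) = −Σ p·log₂ p.
  −(0.20)·log₂(0.20) = 0.4644
  −(0.19)·log₂(0.19) = 0.4552
  −(0.41)·log₂(0.41) = 0.5274
  −(0.14)·log₂(0.14) = 0.3971
  −(0.06)·log₂(0.06) = 0.2435
Sum: 0.4644 + 0.4552 + 0.5274 + 0.3971 + 0.2435 = 2.088 bits.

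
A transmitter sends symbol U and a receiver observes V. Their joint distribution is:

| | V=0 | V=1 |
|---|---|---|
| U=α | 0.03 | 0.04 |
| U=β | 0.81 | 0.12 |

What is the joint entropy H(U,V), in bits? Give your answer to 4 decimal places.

0.9508 bits

H(U,V) = −Σ p(x,y)·log₂ p(x,y) over all 4 cells.
  cell (α,0): −0.03·log₂0.03 = 0.15177
  cell (α,1): −0.04·log₂0.04 = 0.18575
  cell (β,0): −0.81·log₂0.81 = 0.24625
  cell (β,1): −0.12·log₂0.12 = 0.36707
Sum = 0.9508 bits.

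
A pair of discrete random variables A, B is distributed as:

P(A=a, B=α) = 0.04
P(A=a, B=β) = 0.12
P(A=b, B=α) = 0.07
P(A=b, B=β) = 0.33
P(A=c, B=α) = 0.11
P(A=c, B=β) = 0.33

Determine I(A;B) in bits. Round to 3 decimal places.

0.006 bits

Marginals: p(A) = (0.1600, 0.4000, 0.4400), p(B) = (0.2200, 0.7800).
I(A;B) = H(A) + H(B) − H(A,B).
H(A) = 1.4729, H(B) = 0.7602, H(A,B) = 2.2273.
I(A;B) = 1.4729 + 0.7602 − 2.2273 = 0.006 bits.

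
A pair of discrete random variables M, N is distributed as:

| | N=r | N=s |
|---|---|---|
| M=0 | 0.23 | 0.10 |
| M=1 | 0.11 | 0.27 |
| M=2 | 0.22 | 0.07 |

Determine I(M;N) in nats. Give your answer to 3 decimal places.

0.095 nats

Marginals: p(M) = (0.3300, 0.3800, 0.2900), p(N) = (0.5600, 0.4400).
I(M;N) = Σ p(x,y)·ln[p(x,y)/(p(x)p(y))].
  (0,r): 0.23·ln(1.2446) = 0.0503
  (0,s): 0.10·ln(0.6887) = -0.0373
  (1,r): 0.11·ln(0.5169) = -0.0726
  (1,s): 0.27·ln(1.6148) = 0.1294
  (2,r): 0.22·ln(1.3547) = 0.0668
  (2,s): 0.07·ln(0.5486) = -0.0420
Sum = 0.095 nats.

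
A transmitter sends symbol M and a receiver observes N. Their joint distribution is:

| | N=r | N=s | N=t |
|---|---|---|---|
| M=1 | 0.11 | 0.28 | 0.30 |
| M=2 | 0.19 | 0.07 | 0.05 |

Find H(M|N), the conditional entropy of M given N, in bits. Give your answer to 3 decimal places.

Chain rule: H(M|N) = H(M,N) − H(N).
Marginals: p(M) = (0.6900, 0.3100), p(N) = (0.3000, 0.3500, 0.3500).
H(M,N) = 2.3255 bits; H(N) = 1.5813 bits.
H(M|N) = 2.3255 − 1.5813 = 0.744 bits.

0.744 bits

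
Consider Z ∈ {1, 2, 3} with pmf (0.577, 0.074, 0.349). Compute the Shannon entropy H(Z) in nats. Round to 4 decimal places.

0.8774 nats

H(Z) = −Σ p·ln p.
  −(0.577)·ln(0.577) = 0.31730
  −(0.074)·ln(0.074) = 0.19267
  −(0.349)·ln(0.349) = 0.36739
Sum: 0.31730 + 0.19267 + 0.36739 = 0.8774 nats.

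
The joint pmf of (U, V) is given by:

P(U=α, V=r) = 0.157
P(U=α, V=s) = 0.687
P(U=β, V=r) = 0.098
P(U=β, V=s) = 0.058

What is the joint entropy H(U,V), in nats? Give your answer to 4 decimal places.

0.9414 nats

H(U,V) = −Σ p(x,y)·ln p(x,y) over all 4 cells.
  cell (α,r): −0.157·ln0.157 = 0.29069
  cell (α,s): −0.687·ln0.687 = 0.25791
  cell (β,r): −0.098·ln0.098 = 0.22763
  cell (β,s): −0.058·ln0.058 = 0.16514
Sum = 0.9414 nats.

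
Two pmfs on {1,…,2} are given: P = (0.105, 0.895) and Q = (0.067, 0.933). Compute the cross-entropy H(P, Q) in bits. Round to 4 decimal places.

0.4990 bits

H(P,Q) = −Σ p·log₂ q.
  −0.105·log₂(0.067) = 0.40947
  −0.895·log₂(0.933) = 0.08955
H(P,Q) = 0.4990 bits.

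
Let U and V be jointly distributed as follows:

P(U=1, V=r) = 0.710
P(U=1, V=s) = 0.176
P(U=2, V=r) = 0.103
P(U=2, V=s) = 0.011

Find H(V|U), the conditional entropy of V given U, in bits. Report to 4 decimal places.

Marginals: p(U) = (0.8860, 0.1140), p(V) = (0.8130, 0.1870).
H(V|U) = Σ p(U) · H(V|U=·).
  U=1: p=0.8860, H(V|U=1) = 0.7192
  U=2: p=0.1140, H(V|U=2) = 0.4578
Weighted sum = 0.6894 bits.

0.6894 bits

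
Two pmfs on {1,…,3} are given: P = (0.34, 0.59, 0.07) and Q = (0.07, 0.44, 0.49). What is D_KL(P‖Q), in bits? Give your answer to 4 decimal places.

D(P‖Q) = Σ p·log₂(p/q).
  0.34·log₂(0.34/0.07) = 0.77524
  0.59·log₂(0.59/0.44) = 0.24969
  0.07·log₂(0.07/0.49) = -0.19651
D(P‖Q) = 0.8284 bits.

0.8284 bits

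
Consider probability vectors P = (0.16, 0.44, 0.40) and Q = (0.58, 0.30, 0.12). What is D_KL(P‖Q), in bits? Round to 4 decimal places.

0.6406 bits

D(P‖Q) = Σ p·log₂(p/q).
  0.16·log₂(0.16/0.58) = -0.29728
  0.44·log₂(0.44/0.30) = 0.24312
  0.40·log₂(0.40/0.12) = 0.69479
D(P‖Q) = 0.6406 bits.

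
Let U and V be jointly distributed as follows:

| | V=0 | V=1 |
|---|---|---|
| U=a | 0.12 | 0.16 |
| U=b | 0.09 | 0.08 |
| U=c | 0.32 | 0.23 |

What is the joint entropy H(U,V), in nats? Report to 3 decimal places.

H(U,V) = −Σ p(x,y)·ln p(x,y) over all 6 cells.
  cell (a,0): −0.12·ln0.12 = 0.2544
  cell (a,1): −0.16·ln0.16 = 0.2932
  cell (b,0): −0.09·ln0.09 = 0.2167
  cell (b,1): −0.08·ln0.08 = 0.2021
  cell (c,0): −0.32·ln0.32 = 0.3646
  cell (c,1): −0.23·ln0.23 = 0.3380
Sum = 1.669 nats.

1.669 nats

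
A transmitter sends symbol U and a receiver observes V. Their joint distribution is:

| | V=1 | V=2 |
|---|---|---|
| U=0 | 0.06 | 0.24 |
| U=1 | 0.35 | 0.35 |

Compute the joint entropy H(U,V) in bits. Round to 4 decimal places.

H(U,V) = −Σ p(x,y)·log₂ p(x,y) over all 4 cells.
  cell (0,1): −0.06·log₂0.06 = 0.24353
  cell (0,2): −0.24·log₂0.24 = 0.49413
  cell (1,1): −0.35·log₂0.35 = 0.53010
  cell (1,2): −0.35·log₂0.35 = 0.53010
Sum = 1.7979 bits.

1.7979 bits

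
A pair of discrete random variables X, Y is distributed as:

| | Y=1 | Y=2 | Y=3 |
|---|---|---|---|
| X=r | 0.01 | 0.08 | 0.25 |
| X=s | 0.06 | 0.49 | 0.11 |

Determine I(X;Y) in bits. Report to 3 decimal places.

Marginals: p(X) = (0.3400, 0.6600), p(Y) = (0.0700, 0.5700, 0.3600).
I(X;Y) = Σ p(x,y)·log₂[p(x,y)/(p(x)p(y))].
  (r,1): 0.01·log₂(0.4202) = -0.0125
  (r,2): 0.08·log₂(0.4128) = -0.1021
  (r,3): 0.25·log₂(2.0425) = 0.2576
  (s,1): 0.06·log₂(1.2987) = 0.0226
  (s,2): 0.49·log₂(1.3025) = 0.1868
  (s,3): 0.11·log₂(0.4630) = -0.1222
Sum = 0.230 bits.

0.230 bits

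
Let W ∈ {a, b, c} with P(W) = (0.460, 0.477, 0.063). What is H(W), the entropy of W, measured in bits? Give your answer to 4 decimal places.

1.2760 bits

H(W) = −Σ p·log₂ p.
  −(0.460)·log₂(0.460) = 0.51534
  −(0.477)·log₂(0.477) = 0.50941
  −(0.063)·log₂(0.063) = 0.25128
Sum: 0.51534 + 0.50941 + 0.25128 = 1.2760 bits.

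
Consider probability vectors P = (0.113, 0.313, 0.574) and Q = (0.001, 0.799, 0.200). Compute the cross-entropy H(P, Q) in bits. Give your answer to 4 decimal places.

2.5602 bits

H(P,Q) = −Σ p·log₂ q.
  −0.113·log₂(0.001) = 1.12613
  −0.313·log₂(0.799) = 0.10133
  −0.574·log₂(0.200) = 1.33279
H(P,Q) = 2.5602 bits.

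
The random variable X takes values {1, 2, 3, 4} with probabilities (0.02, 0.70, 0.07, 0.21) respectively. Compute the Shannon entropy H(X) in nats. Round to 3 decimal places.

H(X) = −Σ p·ln p.
  −(0.02)·ln(0.02) = 0.0782
  −(0.70)·ln(0.70) = 0.2497
  −(0.07)·ln(0.07) = 0.1861
  −(0.21)·ln(0.21) = 0.3277
Sum: 0.0782 + 0.2497 + 0.1861 + 0.3277 = 0.842 nats.

0.842 nats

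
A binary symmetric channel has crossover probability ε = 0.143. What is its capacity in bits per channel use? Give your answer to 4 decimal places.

0.4080 bits

Binary symmetric channel: C = 1 − h₂(ε) where h₂ is the binary entropy function.
h₂(0.143) = −0.143·log₂0.143 − 0.857·log₂0.857 = 0.5920.
C = 1 − 0.5920 = 0.4080 bits per channel use.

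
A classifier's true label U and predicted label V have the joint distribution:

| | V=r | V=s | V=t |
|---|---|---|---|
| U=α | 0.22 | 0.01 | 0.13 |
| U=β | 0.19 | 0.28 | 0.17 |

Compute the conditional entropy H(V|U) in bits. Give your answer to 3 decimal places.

Marginals: p(U) = (0.3600, 0.6400), p(V) = (0.4100, 0.2900, 0.3000).
H(V|U) = Σ p(U) · H(V|U=·).
  U=α: p=0.3600, H(V|U=α) = 1.1084
  U=β: p=0.6400, H(V|U=β) = 1.5499
Weighted sum = 1.391 bits.

1.391 bits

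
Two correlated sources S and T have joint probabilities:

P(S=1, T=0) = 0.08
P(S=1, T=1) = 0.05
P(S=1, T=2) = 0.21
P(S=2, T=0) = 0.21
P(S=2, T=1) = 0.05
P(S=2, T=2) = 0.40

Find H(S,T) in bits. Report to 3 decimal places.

2.198 bits

H(S,T) = −Σ p(x,y)·log₂ p(x,y) over all 6 cells.
  cell (1,0): −0.08·log₂0.08 = 0.2915
  cell (1,1): −0.05·log₂0.05 = 0.2161
  cell (1,2): −0.21·log₂0.21 = 0.4728
  cell (2,0): −0.21·log₂0.21 = 0.4728
  cell (2,1): −0.05·log₂0.05 = 0.2161
  cell (2,2): −0.40·log₂0.40 = 0.5288
Sum = 2.198 bits.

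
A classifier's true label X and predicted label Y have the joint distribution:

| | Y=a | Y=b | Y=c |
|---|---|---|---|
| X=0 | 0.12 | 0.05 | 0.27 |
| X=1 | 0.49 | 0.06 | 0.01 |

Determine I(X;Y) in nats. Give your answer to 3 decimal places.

0.265 nats

Marginals: p(X) = (0.4400, 0.5600), p(Y) = (0.6100, 0.1100, 0.2800).
I(X;Y) = H(X) + H(Y) − H(X,Y).
H(X) = 0.6859, H(Y) = 0.9008, H(X,Y) = 1.3221.
I(X;Y) = 0.6859 + 0.9008 − 1.3221 = 0.265 nats.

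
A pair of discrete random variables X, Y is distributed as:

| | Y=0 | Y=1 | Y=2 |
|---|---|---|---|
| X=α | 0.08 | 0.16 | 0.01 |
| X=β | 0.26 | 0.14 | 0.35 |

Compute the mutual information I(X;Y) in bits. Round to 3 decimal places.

Marginals: p(X) = (0.2500, 0.7500), p(Y) = (0.3400, 0.3000, 0.3600).
I(X;Y) = H(X) + H(Y) − H(X,Y).
H(X) = 0.8113, H(Y) = 1.5809, H(X,Y) = 2.2135.
I(X;Y) = 0.8113 + 1.5809 − 2.2135 = 0.179 bits.

0.179 bits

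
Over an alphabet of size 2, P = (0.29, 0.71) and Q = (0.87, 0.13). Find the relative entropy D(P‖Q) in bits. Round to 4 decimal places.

D(P‖Q) = Σ p·log₂(p/q).
  0.29·log₂(0.29/0.87) = -0.45964
  0.71·log₂(0.71/0.13) = 1.73901
D(P‖Q) = 1.2794 bits.

1.2794 bits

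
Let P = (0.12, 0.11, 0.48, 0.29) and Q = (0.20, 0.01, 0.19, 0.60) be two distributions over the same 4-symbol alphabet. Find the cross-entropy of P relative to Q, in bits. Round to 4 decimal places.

H(P,Q) = −Σ p·log₂ q.
  −0.12·log₂(0.20) = 0.27863
  −0.11·log₂(0.01) = 0.73082
  −0.48·log₂(0.19) = 1.15005
  −0.29·log₂(0.60) = 0.21372
H(P,Q) = 2.3732 bits.

2.3732 bits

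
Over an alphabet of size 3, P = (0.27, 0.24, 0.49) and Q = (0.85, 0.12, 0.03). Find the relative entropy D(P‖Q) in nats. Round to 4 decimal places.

1.2254 nats

D(P‖Q) = Σ p·ln(p/q).
  0.27·ln(0.27/0.85) = -0.30964
  0.24·ln(0.24/0.12) = 0.16636
  0.49·ln(0.49/0.03) = 1.36867
D(P‖Q) = 1.2254 nats.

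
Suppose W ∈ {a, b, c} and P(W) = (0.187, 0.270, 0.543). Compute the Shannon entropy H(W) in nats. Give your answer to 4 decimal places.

H(W) = −Σ p·ln p.
  −(0.187)·ln(0.187) = 0.31353
  −(0.270)·ln(0.270) = 0.35352
  −(0.543)·ln(0.543) = 0.33158
Sum: 0.31353 + 0.35352 + 0.33158 = 0.9986 nats.

0.9986 nats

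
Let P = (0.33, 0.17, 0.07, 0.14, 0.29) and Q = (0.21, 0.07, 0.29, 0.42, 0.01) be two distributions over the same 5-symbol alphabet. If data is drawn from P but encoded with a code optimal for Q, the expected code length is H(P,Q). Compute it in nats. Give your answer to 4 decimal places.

2.5107 nats

H(P,Q) = −Σ p·ln q.
  −0.33·ln(0.21) = 0.51501
  −0.17·ln(0.07) = 0.45207
  −0.07·ln(0.29) = 0.08665
  −0.14·ln(0.42) = 0.12145
  −0.29·ln(0.01) = 1.33550
H(P,Q) = 2.5107 nats.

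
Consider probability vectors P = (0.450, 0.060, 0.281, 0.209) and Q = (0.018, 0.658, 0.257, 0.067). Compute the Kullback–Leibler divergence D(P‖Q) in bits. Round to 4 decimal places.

D(P‖Q) = Σ p·log₂(p/q).
  0.450·log₂(0.450/0.018) = 2.08974
  0.060·log₂(0.060/0.658) = -0.20730
  0.281·log₂(0.281/0.257) = 0.03619
  0.209·log₂(0.209/0.067) = 0.34303
D(P‖Q) = 2.2617 bits.

2.2617 bits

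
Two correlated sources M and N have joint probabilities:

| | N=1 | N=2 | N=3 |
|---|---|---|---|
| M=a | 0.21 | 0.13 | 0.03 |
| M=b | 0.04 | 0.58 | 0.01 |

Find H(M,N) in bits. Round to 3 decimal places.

1.715 bits

H(M,N) = −Σ p(x,y)·log₂ p(x,y) over all 6 cells.
  cell (a,1): −0.21·log₂0.21 = 0.4728
  cell (a,2): −0.13·log₂0.13 = 0.3826
  cell (a,3): −0.03·log₂0.03 = 0.1518
  cell (b,1): −0.04·log₂0.04 = 0.1858
  cell (b,2): −0.58·log₂0.58 = 0.4558
  cell (b,3): −0.01·log₂0.01 = 0.0664
Sum = 1.715 bits.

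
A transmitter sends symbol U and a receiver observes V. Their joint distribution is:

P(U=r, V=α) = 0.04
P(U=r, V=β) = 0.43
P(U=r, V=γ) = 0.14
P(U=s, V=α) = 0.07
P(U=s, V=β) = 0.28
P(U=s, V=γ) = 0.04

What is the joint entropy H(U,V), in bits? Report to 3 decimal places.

H(U,V) = −Σ p(x,y)·log₂ p(x,y) over all 6 cells.
  cell (r,α): −0.04·log₂0.04 = 0.1858
  cell (r,β): −0.43·log₂0.43 = 0.5236
  cell (r,γ): −0.14·log₂0.14 = 0.3971
  cell (s,α): −0.07·log₂0.07 = 0.2686
  cell (s,β): −0.28·log₂0.28 = 0.5142
  cell (s,γ): −0.04·log₂0.04 = 0.1858
Sum = 2.075 bits.

2.075 bits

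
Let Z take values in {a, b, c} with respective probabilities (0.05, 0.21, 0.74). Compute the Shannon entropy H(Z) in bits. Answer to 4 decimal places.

1.0104 bits

H(Z) = −Σ p·log₂ p.
  −(0.05)·log₂(0.05) = 0.21610
  −(0.21)·log₂(0.21) = 0.47282
  −(0.74)·log₂(0.74) = 0.32146
Sum: 0.21610 + 0.47282 + 0.32146 = 1.0104 bits.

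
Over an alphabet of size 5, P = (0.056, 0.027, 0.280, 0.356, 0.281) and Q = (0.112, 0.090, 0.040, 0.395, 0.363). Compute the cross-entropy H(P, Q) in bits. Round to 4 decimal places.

H(P,Q) = −Σ p·log₂ q.
  −0.056·log₂(0.112) = 0.17687
  −0.027·log₂(0.090) = 0.09380
  −0.280·log₂(0.040) = 1.30028
  −0.356·log₂(0.395) = 0.47707
  −0.281·log₂(0.363) = 0.41081
H(P,Q) = 2.4588 bits.

2.4588 bits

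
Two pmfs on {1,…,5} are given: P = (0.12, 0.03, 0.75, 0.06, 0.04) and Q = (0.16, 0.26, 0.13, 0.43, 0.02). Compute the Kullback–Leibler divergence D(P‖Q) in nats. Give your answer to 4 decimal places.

D(P‖Q) = Σ p·ln(p/q).
  0.12·ln(0.12/0.16) = -0.03452
  0.03·ln(0.03/0.26) = -0.06478
  0.75·ln(0.75/0.13) = 1.31440
  0.06·ln(0.06/0.43) = -0.11817
  0.04·ln(0.04/0.02) = 0.02773
D(P‖Q) = 1.1247 nats.

1.1247 nats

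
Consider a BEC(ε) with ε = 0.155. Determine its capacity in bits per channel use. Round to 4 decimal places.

Binary erasure channel: capacity C = 1 − ε.
C = 1 − 0.155 = 0.8450 bits per channel use.

0.8450 bits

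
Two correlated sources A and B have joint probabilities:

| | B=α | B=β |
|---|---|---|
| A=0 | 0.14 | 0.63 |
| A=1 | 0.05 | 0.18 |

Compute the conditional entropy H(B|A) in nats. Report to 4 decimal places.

Chain rule: H(B|A) = H(A,B) − H(A).
Marginals: p(A) = (0.7700, 0.2300), p(B) = (0.1900, 0.8100).
H(A,B) = 1.0248 nats; H(A) = 0.5393 nats.
H(B|A) = 1.0248 − 0.5393 = 0.4855 nats.

0.4855 nats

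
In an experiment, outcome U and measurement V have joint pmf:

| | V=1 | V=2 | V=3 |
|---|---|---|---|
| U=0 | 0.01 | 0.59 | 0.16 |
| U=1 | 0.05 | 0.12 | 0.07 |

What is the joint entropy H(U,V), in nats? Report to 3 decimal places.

1.241 nats

H(U,V) = −Σ p(x,y)·ln p(x,y) over all 6 cells.
  cell (0,1): −0.01·ln0.01 = 0.0461
  cell (0,2): −0.59·ln0.59 = 0.3113
  cell (0,3): −0.16·ln0.16 = 0.2932
  cell (1,1): −0.05·ln0.05 = 0.1498
  cell (1,2): −0.12·ln0.12 = 0.2544
  cell (1,3): −0.07·ln0.07 = 0.1861
Sum = 1.241 nats.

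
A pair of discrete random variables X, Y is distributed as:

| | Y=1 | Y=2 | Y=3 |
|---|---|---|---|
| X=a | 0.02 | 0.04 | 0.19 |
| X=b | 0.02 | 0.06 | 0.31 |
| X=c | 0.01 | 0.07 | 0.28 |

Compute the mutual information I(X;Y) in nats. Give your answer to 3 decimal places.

Marginals: p(X) = (0.2500, 0.3900, 0.3600), p(Y) = (0.0500, 0.1700, 0.7800).
I(X;Y) = H(X) + H(Y) − H(X,Y).
H(X) = 1.0816, H(Y) = 0.6448, H(X,Y) = 1.7213.
I(X;Y) = 1.0816 + 0.6448 − 1.7213 = 0.005 nats.

0.005 nats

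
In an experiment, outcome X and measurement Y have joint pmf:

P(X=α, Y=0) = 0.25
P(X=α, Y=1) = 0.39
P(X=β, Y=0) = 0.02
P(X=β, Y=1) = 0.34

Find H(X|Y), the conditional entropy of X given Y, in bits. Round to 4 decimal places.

Marginals: p(X) = (0.6400, 0.3600), p(Y) = (0.2700, 0.7300).
H(X|Y) = Σ p(Y) · H(X|Y=·).
  Y=0: p=0.2700, H(X|Y=0) = 0.3809
  Y=1: p=0.7300, H(X|Y=1) = 0.9966
Weighted sum = 0.8304 bits.

0.8304 bits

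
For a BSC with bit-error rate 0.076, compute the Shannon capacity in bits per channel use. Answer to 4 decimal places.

Binary symmetric channel: C = 1 − h₂(ε) where h₂ is the binary entropy function.
h₂(0.076) = −0.076·log₂0.076 − 0.924·log₂0.924 = 0.3879.
C = 1 − 0.3879 = 0.6121 bits per channel use.

0.6121 bits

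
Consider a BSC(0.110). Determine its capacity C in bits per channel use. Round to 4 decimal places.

0.5001 bits

Binary symmetric channel: C = 1 − h₂(ε) where h₂ is the binary entropy function.
h₂(0.110) = −0.110·log₂0.110 − 0.890·log₂0.890 = 0.4999.
C = 1 − 0.4999 = 0.5001 bits per channel use.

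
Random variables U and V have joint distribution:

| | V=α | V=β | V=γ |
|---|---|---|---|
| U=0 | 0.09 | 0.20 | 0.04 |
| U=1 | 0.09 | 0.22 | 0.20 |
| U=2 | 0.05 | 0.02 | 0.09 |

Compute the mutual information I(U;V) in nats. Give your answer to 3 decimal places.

Marginals: p(U) = (0.3300, 0.5100, 0.1600), p(V) = (0.2300, 0.4400, 0.3300).
I(U;V) = Σ p(x,y)·ln[p(x,y)/(p(x)p(y))].
  (0,α): 0.09·ln(1.1858) = 0.0153
  (0,β): 0.20·ln(1.3774) = 0.0640
  (0,γ): 0.04·ln(0.3673) = -0.0401
  (1,α): 0.09·ln(0.7673) = -0.0238
  (1,β): 0.22·ln(0.9804) = -0.0044
  (1,γ): 0.20·ln(1.1884) = 0.0345
  (2,α): 0.05·ln(1.3587) = 0.0153
  (2,β): 0.02·ln(0.2841) = -0.0252
  (2,γ): 0.09·ln(1.7045) = 0.0480
Sum = 0.084 nats.

0.084 nats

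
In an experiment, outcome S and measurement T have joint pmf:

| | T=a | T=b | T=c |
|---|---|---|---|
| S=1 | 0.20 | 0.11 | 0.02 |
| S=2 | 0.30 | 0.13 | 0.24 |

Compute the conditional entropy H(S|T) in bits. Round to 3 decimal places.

Chain rule: H(S|T) = H(S,T) − H(T).
Marginals: p(S) = (0.3300, 0.6700), p(T) = (0.5000, 0.2400, 0.2600).
H(S,T) = 2.3254 bits; H(T) = 1.4994 bits.
H(S|T) = 2.3254 − 1.4994 = 0.826 bits.

0.826 bits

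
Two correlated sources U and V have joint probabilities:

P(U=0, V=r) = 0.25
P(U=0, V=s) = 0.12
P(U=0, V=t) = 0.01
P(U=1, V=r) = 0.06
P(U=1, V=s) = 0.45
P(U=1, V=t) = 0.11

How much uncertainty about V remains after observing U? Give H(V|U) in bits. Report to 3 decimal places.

1.088 bits

Chain rule: H(V|U) = H(U,V) − H(U).
Marginals: p(U) = (0.3800, 0.6200), p(V) = (0.3100, 0.5700, 0.1200).
H(U,V) = 2.0457 bits; H(U) = 0.9580 bits.
H(V|U) = 2.0457 − 0.9580 = 1.088 bits.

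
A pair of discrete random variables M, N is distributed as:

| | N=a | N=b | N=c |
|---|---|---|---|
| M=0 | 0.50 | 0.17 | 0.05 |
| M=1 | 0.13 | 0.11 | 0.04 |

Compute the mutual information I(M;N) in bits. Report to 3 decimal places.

0.033 bits

Marginals: p(M) = (0.7200, 0.2800), p(N) = (0.6300, 0.2800, 0.0900).
I(M;N) = Σ p(x,y)·log₂[p(x,y)/(p(x)p(y))].
  (0,a): 0.50·log₂(1.1023) = 0.0703
  (0,b): 0.17·log₂(0.8433) = -0.0418
  (0,c): 0.05·log₂(0.7716) = -0.0187
  (1,a): 0.13·log₂(0.7370) = -0.0572
  (1,b): 0.11·log₂(1.4031) = 0.0537
  (1,c): 0.04·log₂(1.5873) = 0.0267
Sum = 0.033 bits.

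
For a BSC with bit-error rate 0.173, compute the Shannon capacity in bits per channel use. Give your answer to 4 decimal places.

Binary symmetric channel: C = 1 − h₂(ε) where h₂ is the binary entropy function.
h₂(0.173) = −0.173·log₂0.173 − 0.827·log₂0.827 = 0.6645.
C = 1 − 0.6645 = 0.3355 bits per channel use.

0.3355 bits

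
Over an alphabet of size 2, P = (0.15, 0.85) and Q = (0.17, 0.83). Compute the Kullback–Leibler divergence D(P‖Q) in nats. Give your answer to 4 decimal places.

0.0015 nats

D(P‖Q) = Σ p·ln(p/q).
  0.15·ln(0.15/0.17) = -0.01877
  0.85·ln(0.85/0.83) = 0.02024
D(P‖Q) = 0.0015 nats.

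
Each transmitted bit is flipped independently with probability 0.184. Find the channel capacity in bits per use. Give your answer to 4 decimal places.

Binary symmetric channel: C = 1 − h₂(ε) where h₂ is the binary entropy function.
h₂(0.184) = −0.184·log₂0.184 − 0.816·log₂0.816 = 0.6887.
C = 1 − 0.6887 = 0.3113 bits per channel use.

0.3113 bits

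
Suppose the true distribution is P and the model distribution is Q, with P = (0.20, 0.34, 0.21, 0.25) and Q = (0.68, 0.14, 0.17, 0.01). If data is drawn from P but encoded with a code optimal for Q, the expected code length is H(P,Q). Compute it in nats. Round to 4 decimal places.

2.2690 nats

H(P,Q) = −Σ p·ln q.
  −0.20·ln(0.68) = 0.07713
  −0.34·ln(0.14) = 0.66848
  −0.21·ln(0.17) = 0.37211
  −0.25·ln(0.01) = 1.15129
H(P,Q) = 2.2690 nats.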